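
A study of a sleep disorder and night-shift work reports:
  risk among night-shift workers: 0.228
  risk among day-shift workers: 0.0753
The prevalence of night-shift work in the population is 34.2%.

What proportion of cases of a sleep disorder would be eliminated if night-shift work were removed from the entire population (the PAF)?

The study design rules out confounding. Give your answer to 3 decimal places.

Let p₁ = 0.228, p₀ = 0.0753.
Overall risk P(Y=1) = π·p₁ + (1−π)·p₀ = 0.342×0.228 + 0.658×0.0753 = 0.12752.
Under exogeneity, PAF = [P(Y=1) − p₀] / P(Y=1).
PAF = (0.12752 − 0.0753) / 0.12752 ≈ 0.4095

PAF ≈ 0.410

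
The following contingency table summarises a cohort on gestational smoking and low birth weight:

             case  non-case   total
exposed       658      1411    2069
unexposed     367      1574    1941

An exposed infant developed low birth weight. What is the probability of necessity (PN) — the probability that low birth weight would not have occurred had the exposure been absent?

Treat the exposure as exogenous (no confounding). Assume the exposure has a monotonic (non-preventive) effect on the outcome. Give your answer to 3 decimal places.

PN ≈ 0.405

p₁ = P(outcome | exposed) = 658/2069 = 0.31803
p₀ = P(outcome | unexposed) = 367/1941 = 0.18908
Under exogeneity and monotonicity, PN = (p₁ − p₀)/p₁.
PN = (0.31803 − 0.18908) / 0.31803 ≈ 0.4055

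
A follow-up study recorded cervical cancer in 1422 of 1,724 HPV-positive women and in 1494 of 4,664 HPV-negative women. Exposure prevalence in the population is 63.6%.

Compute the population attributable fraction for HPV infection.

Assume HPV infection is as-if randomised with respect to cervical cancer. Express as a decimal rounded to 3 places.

PAF ≈ 0.500

p₁ = P(outcome | exposed) = 1422/1724 = 0.82483
p₀ = P(outcome | unexposed) = 1494/4664 = 0.32033
Overall risk P(Y=1) = π·p₁ + (1−π)·p₀ = 0.636×0.82483 + 0.364×0.32033 = 0.64119.
Under exogeneity, PAF = [P(Y=1) − p₀] / P(Y=1).
PAF = (0.64119 − 0.32033) / 0.64119 ≈ 0.5004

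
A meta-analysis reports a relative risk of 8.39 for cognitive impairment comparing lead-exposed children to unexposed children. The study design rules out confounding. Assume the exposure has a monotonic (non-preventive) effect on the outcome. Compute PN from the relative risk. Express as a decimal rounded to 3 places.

Under exogeneity and monotonicity, PN = (RR − 1) / RR = 1 − 1/RR.
PN = (8.39 − 1) / 8.39 = 7.39 / 8.39 ≈ 0.8808

PN ≈ 0.881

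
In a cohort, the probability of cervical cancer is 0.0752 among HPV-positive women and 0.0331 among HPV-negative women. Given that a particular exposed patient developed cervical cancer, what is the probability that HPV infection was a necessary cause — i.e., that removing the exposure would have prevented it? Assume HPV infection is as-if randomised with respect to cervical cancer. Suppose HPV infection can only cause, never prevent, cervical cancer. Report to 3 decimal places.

Let p₁ = 0.0752, p₀ = 0.0331.
Under exogeneity and monotonicity, PN = (p₁ − p₀) / p₁.
PN = (0.0752 − 0.0331) / 0.0752 = 0.0421 / 0.0752 ≈ 0.5598

PN ≈ 0.560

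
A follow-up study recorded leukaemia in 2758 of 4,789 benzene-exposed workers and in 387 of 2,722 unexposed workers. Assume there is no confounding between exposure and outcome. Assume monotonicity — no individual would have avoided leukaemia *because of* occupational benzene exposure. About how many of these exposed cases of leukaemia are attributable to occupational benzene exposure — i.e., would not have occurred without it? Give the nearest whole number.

about 2077 cases

p₁ = P(outcome | exposed) = 2758/4789 = 0.5759
p₀ = P(outcome | unexposed) = 387/2722 = 0.14217
PN = (p₁ − p₀)/p₁ = (0.5759 − 0.14217) / 0.5759 ≈ 0.75313.
Attributable cases ≈ PN × (exposed cases) = 0.75313 × 2758 ≈ 2077.12.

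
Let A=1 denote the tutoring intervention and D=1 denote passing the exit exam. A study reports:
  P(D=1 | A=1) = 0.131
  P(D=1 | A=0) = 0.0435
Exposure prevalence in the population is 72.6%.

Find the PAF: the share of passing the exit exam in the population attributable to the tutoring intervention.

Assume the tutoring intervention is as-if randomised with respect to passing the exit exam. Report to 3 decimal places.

Let p₁ = 0.131, p₀ = 0.0435.
Overall risk P(Y=1) = π·p₁ + (1−π)·p₀ = 0.726×0.131 + 0.274×0.0435 = 0.10702.
Under exogeneity, PAF = [P(Y=1) − p₀] / P(Y=1).
PAF = (0.10702 − 0.0435) / 0.10702 ≈ 0.5936

PAF ≈ 0.594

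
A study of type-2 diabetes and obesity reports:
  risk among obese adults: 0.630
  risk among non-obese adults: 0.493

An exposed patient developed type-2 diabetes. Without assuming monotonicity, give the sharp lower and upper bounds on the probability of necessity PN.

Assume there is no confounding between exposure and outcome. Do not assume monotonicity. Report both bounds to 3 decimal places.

Let p₁ = 0.63, p₀ = 0.493.
Under exogeneity alone the bounds on PN are max{0,(p₁−p₀)/p₁} ≤ PN ≤ min{1,(1−p₀)/p₁}.
  lower = (p₁ − p₀)/p₁ = 0.137 / 0.63 ≈ 0.2175
  upper = min{1, (1 − p₀)/p₁} = 0.507 / 0.63 ≈ 0.8048

0.217 ≤ PN ≤ 0.805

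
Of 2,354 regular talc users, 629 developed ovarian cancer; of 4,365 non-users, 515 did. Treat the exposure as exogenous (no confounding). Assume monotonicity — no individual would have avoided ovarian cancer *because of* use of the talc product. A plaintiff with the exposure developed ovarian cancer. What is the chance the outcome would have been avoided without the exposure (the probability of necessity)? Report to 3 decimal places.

p₁ = P(outcome | exposed) = 629/2354 = 0.2672
p₀ = P(outcome | unexposed) = 515/4365 = 0.11798
Under exogeneity and monotonicity, PN = (p₁ − p₀) / p₁.
PN = (0.2672 − 0.11798) / 0.2672 = 0.14922 / 0.2672 ≈ 0.5585

PN ≈ 0.558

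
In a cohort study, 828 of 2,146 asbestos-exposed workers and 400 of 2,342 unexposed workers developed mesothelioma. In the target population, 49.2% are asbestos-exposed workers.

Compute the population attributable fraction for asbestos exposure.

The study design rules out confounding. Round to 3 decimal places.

p₁ = P(outcome | exposed) = 828/2146 = 0.38583
p₀ = P(outcome | unexposed) = 400/2342 = 0.17079
Overall risk P(Y=1) = π·p₁ + (1−π)·p₀ = 0.492×0.38583 + 0.508×0.17079 = 0.27659.
Under exogeneity, PAF = [P(Y=1) − p₀] / P(Y=1).
PAF = (0.27659 − 0.17079) / 0.27659 ≈ 0.3825

PAF ≈ 0.383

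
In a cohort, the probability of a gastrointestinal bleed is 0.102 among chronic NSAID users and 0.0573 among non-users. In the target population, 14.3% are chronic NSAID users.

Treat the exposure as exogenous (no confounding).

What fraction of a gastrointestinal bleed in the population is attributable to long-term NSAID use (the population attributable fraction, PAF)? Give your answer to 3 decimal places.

PAF ≈ 0.100

Let p₁ = 0.102, p₀ = 0.0573.
Overall risk P(Y=1) = π·p₁ + (1−π)·p₀ = 0.143×0.102 + 0.857×0.0573 = 0.063692.
Under exogeneity, PAF = [P(Y=1) − p₀] / P(Y=1).
PAF = (0.063692 − 0.0573) / 0.063692 ≈ 0.1004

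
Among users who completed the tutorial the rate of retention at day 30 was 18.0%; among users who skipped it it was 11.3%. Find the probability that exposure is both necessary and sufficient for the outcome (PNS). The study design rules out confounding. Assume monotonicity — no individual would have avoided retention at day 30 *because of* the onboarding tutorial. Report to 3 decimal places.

p₁ = 0.18, p₀ = 0.113.
Under exogeneity and monotonicity, PNS = p₁ − p₀.
PNS = 0.18 − 0.113 = 0.067

PNS ≈ 0.067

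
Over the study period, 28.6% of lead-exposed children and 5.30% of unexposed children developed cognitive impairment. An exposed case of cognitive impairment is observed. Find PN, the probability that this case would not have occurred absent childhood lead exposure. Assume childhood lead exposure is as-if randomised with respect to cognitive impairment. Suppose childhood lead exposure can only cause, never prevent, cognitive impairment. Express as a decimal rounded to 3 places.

PN ≈ 0.815

p₁ = 0.286, p₀ = 0.053.
Under exogeneity and monotonicity, PN = (p₁ − p₀) / p₁.
PN = (0.286 − 0.053) / 0.286 = 0.233 / 0.286 ≈ 0.8147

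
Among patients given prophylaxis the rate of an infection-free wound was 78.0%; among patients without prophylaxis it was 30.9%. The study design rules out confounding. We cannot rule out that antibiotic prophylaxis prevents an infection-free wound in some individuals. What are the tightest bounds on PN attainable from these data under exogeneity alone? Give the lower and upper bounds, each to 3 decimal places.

p₁ = 0.78, p₀ = 0.309.
Under exogeneity alone the bounds on PN are max{0,(p₁−p₀)/p₁} ≤ PN ≤ min{1,(1−p₀)/p₁}.
  lower = (p₁ − p₀)/p₁ = 0.471 / 0.78 ≈ 0.6038
  upper = min{1, (1 − p₀)/p₁} = 0.691 / 0.78 ≈ 0.8859

0.604 ≤ PN ≤ 0.886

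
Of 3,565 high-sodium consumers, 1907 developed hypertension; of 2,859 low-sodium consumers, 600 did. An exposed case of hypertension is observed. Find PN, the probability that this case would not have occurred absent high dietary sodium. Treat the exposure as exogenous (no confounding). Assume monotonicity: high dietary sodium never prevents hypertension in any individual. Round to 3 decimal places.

p₁ = P(outcome | exposed) = 1907/3565 = 0.53492
p₀ = P(outcome | unexposed) = 600/2859 = 0.20986
Under exogeneity and monotonicity, PN = (p₁ − p₀) / p₁.
PN = (0.53492 − 0.20986) / 0.53492 = 0.32506 / 0.53492 ≈ 0.6077

PN ≈ 0.608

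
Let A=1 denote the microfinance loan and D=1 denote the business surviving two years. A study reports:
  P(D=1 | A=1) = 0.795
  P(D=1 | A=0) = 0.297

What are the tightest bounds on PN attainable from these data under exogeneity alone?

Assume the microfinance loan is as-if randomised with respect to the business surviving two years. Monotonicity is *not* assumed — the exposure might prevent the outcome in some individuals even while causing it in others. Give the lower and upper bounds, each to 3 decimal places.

Let p₁ = 0.795, p₀ = 0.297.
Under exogeneity alone the bounds on PN are max{0,(p₁−p₀)/p₁} ≤ PN ≤ min{1,(1−p₀)/p₁}.
  lower = (p₁ − p₀)/p₁ = 0.498 / 0.795 ≈ 0.6264
  upper = min{1, (1 − p₀)/p₁} = 0.703 / 0.795 ≈ 0.8843

0.626 ≤ PN ≤ 0.884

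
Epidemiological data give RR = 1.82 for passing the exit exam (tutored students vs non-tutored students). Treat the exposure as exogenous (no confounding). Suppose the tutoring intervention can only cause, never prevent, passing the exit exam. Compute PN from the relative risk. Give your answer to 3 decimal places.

Under exogeneity and monotonicity, PN = (RR − 1) / RR = 1 − 1/RR.
PN = (1.82 − 1) / 1.82 = 0.82 / 1.82 ≈ 0.4505

PN ≈ 0.451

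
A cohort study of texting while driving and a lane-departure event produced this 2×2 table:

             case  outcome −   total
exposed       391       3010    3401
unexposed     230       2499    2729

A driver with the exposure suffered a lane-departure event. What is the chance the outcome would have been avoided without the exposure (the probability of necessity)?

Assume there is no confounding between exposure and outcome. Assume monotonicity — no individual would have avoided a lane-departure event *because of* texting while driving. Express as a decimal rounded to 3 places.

PN ≈ 0.267

p₁ = P(outcome | exposed) = 391/3401 = 0.11497
p₀ = P(outcome | unexposed) = 230/2729 = 0.08428
Under exogeneity and monotonicity, PN = (p₁ − p₀) / p₁.
PN = (0.11497 − 0.08428) / 0.11497 = 0.030686 / 0.11497 ≈ 0.2669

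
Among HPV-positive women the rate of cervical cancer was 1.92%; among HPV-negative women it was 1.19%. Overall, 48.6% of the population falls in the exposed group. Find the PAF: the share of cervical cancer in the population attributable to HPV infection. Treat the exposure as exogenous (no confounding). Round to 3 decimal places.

p₁ = 0.0192, p₀ = 0.0119.
Overall risk P(Y=1) = π·p₁ + (1−π)·p₀ = 0.486×0.0192 + 0.514×0.0119 = 0.015448.
Under exogeneity, PAF = [P(Y=1) − p₀] / P(Y=1).
PAF = (0.015448 − 0.0119) / 0.015448 ≈ 0.2297

PAF ≈ 0.230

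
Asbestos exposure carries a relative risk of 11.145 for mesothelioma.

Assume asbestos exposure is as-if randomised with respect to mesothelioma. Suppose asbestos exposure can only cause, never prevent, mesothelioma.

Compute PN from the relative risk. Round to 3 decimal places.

Under exogeneity and monotonicity, PN = (RR − 1) / RR = 1 − 1/RR.
PN = (11.145 − 1) / 11.145 = 10.14 / 11.145 ≈ 0.9103

PN ≈ 0.910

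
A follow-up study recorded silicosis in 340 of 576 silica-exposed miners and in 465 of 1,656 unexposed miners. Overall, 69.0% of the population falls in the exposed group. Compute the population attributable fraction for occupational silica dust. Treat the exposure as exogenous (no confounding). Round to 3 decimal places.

p₁ = P(outcome | exposed) = 340/576 = 0.59028
p₀ = P(outcome | unexposed) = 465/1656 = 0.2808
Overall risk P(Y=1) = π·p₁ + (1−π)·p₀ = 0.69×0.59028 + 0.31×0.2808 = 0.49434.
Under exogeneity, PAF = [P(Y=1) − p₀] / P(Y=1).
PAF = (0.49434 − 0.2808) / 0.49434 ≈ 0.4320

PAF ≈ 0.432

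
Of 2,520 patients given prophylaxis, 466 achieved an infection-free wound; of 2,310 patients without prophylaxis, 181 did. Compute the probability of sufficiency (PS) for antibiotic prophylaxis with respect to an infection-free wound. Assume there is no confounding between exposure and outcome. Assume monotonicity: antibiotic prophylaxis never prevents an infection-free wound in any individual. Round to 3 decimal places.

p₁ = P(outcome | exposed) = 466/2520 = 0.18492
p₀ = P(outcome | unexposed) = 181/2310 = 0.078355
Under exogeneity and monotonicity, PS = (p₁ − p₀) / (1 − p₀).
PS = (0.18492 − 0.078355) / (1 − 0.078355) = 0.10657 / 0.92165 ≈ 0.1156

PS ≈ 0.116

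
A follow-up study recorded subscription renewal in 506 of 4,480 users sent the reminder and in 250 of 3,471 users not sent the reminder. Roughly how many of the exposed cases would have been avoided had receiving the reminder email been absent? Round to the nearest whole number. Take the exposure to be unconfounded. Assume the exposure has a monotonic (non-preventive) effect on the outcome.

about 183 cases

p₁ = P(outcome | exposed) = 506/4480 = 0.11295
p₀ = P(outcome | unexposed) = 250/3471 = 0.072025
PN = (p₁ − p₀)/p₁ = (0.11295 − 0.072025) / 0.11295 ≈ 0.36231.
Attributable cases ≈ PN × (exposed cases) = 0.36231 × 506 ≈ 183.33.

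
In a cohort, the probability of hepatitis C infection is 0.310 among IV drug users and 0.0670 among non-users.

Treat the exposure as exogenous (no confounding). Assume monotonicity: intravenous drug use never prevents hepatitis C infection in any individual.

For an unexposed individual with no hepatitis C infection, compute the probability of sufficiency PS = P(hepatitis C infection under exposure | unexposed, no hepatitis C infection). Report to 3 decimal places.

PS ≈ 0.260

Let p₁ = 0.31, p₀ = 0.067.
Under exogeneity and monotonicity, PS = (p₁ − p₀) / (1 − p₀).
PS = (0.31 − 0.067) / (1 − 0.067) = 0.243 / 0.933 ≈ 0.2605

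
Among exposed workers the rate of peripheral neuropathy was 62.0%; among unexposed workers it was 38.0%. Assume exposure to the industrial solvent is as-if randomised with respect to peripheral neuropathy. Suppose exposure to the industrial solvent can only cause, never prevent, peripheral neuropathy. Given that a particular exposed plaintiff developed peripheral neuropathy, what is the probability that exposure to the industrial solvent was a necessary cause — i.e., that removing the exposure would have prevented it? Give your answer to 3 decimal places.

p₁ = 0.62, p₀ = 0.38.
Under exogeneity and monotonicity, PN = (p₁ − p₀) / p₁.
PN = (0.62 − 0.38) / 0.62 = 0.24 / 0.62 ≈ 0.3871

PN ≈ 0.387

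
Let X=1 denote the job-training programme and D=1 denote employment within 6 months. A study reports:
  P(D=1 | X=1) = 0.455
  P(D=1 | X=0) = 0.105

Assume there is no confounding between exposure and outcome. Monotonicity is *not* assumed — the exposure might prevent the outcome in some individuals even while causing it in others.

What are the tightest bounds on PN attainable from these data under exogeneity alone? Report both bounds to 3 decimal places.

Let p₁ = 0.455, p₀ = 0.105.
Under exogeneity alone the bounds on PN are max{0,(p₁−p₀)/p₁} ≤ PN ≤ min{1,(1−p₀)/p₁}.
  lower = (p₁ − p₀)/p₁ = 0.35 / 0.455 ≈ 0.7692
  upper = min{1, (1 − p₀)/p₁} = 0.895 / 0.455 ≈ 1.9670 → capped at 1

0.769 ≤ PN ≤ 1.000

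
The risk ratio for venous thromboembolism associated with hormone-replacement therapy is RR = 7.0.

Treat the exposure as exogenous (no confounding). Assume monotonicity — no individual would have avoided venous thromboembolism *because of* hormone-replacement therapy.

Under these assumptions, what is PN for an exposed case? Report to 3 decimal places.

Under exogeneity and monotonicity, PN = (RR − 1) / RR = 1 − 1/RR.
PN = (7.0 − 1) / 7.0 = 6 / 7.0 ≈ 0.8571

PN ≈ 0.857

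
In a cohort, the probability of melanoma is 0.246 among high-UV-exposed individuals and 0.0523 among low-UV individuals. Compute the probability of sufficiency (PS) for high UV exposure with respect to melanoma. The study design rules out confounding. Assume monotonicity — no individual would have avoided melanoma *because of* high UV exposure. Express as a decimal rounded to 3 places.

Let p₁ = 0.246, p₀ = 0.0523.
Under exogeneity and monotonicity, PS = (p₁ − p₀) / (1 − p₀).
PS = (0.246 − 0.0523) / (1 − 0.0523) = 0.1937 / 0.9477 ≈ 0.2044

PS ≈ 0.204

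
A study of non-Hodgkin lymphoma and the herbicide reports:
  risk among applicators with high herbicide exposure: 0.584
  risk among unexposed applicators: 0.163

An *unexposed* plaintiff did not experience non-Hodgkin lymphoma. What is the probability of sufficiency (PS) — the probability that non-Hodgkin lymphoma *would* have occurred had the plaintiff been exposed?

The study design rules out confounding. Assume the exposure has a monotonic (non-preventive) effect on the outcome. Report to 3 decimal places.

Let p₁ = 0.584, p₀ = 0.163.
Under exogeneity and monotonicity, PS = (p₁ − p₀) / (1 − p₀).
PS = (0.584 − 0.163) / (1 − 0.163) = 0.421 / 0.837 ≈ 0.5030

PS ≈ 0.503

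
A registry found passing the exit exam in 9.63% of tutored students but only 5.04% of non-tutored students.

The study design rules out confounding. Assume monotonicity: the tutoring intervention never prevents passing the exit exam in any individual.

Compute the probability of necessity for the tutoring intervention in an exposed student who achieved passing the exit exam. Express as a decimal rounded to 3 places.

p₁ = 0.0963, p₀ = 0.0504.
Under exogeneity and monotonicity, PN = (p₁ − p₀) / p₁.
PN = (0.0963 − 0.0504) / 0.0963 = 0.0459 / 0.0963 ≈ 0.4766

PN ≈ 0.477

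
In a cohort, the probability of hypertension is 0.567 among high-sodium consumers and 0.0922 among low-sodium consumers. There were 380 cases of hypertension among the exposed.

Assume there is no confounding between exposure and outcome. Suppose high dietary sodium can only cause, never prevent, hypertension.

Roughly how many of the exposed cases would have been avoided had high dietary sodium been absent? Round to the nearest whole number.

Let p₁ = 0.567, p₀ = 0.0922.
PN = (p₁ − p₀)/p₁ = (0.567 − 0.0922) / 0.567 ≈ 0.83739.
Attributable cases ≈ PN × (exposed cases) = 0.83739 × 380 ≈ 318.21.

about 318 cases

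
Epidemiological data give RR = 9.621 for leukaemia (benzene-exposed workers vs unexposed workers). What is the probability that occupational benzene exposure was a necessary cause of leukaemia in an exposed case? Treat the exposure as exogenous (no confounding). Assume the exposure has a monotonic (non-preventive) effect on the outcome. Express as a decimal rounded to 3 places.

Under exogeneity and monotonicity, PN = (RR − 1) / RR = 1 − 1/RR.
PN = (9.621 − 1) / 9.621 = 8.621 / 9.621 ≈ 0.8961

PN ≈ 0.896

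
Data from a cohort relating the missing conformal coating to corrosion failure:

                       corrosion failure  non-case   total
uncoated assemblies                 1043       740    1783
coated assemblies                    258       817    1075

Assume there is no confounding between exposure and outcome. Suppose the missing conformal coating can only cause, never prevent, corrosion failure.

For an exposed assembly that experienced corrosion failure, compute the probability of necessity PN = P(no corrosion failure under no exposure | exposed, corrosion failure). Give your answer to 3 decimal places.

PN ≈ 0.590

p₁ = P(outcome | exposed) = 1043/1783 = 0.58497
p₀ = P(outcome | unexposed) = 258/1075 = 0.24
Under exogeneity and monotonicity, PN = (p₁ − p₀)/p₁.
PN = (0.58497 − 0.24) / 0.58497 ≈ 0.5897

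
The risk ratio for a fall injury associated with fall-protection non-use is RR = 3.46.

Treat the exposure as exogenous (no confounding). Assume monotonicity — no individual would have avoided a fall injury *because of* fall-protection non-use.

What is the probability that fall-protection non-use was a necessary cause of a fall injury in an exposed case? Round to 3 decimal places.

Under exogeneity and monotonicity, PN = (RR − 1) / RR = 1 − 1/RR.
PN = (3.46 − 1) / 3.46 = 2.46 / 3.46 ≈ 0.7110

PN ≈ 0.711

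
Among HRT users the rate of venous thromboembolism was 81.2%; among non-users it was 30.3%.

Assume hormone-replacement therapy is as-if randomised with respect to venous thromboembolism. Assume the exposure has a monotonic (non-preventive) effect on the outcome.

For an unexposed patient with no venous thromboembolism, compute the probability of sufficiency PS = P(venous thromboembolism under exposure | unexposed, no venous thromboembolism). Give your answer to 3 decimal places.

PS ≈ 0.730

p₁ = 0.812, p₀ = 0.303.
Under exogeneity and monotonicity, PS = (p₁ − p₀) / (1 − p₀).
PS = (0.812 − 0.303) / (1 − 0.303) = 0.509 / 0.697 ≈ 0.7303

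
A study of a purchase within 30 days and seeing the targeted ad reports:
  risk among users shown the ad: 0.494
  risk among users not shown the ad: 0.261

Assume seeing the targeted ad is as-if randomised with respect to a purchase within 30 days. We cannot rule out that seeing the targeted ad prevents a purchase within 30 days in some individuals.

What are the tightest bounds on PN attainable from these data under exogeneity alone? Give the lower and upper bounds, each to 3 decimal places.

Let p₁ = 0.494, p₀ = 0.261.
Under exogeneity alone the bounds on PN are max{0,(p₁−p₀)/p₁} ≤ PN ≤ min{1,(1−p₀)/p₁}.
  lower = (p₁ − p₀)/p₁ = 0.233 / 0.494 ≈ 0.4717
  upper = min{1, (1 − p₀)/p₁} = 0.739 / 0.494 ≈ 1.4960 → capped at 1

0.472 ≤ PN ≤ 1.000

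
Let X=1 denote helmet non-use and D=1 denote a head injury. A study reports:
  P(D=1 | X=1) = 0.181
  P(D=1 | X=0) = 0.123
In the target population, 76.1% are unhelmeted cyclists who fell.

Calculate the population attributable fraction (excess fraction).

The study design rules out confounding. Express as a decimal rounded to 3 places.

PAF ≈ 0.264

Let p₁ = 0.181, p₀ = 0.123.
Overall risk P(Y=1) = π·p₁ + (1−π)·p₀ = 0.761×0.181 + 0.239×0.123 = 0.16714.
Under exogeneity, PAF = [P(Y=1) − p₀] / P(Y=1).
PAF = (0.16714 − 0.123) / 0.16714 ≈ 0.2641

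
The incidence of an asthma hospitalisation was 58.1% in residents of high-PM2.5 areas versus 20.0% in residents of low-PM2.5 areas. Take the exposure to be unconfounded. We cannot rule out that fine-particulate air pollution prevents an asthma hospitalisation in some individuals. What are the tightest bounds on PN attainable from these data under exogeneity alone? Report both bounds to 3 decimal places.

p₁ = 0.581, p₀ = 0.2.
Under exogeneity alone the bounds on PN are max{0,(p₁−p₀)/p₁} ≤ PN ≤ min{1,(1−p₀)/p₁}.
  lower = (p₁ − p₀)/p₁ = 0.381 / 0.581 ≈ 0.6558
  upper = min{1, (1 − p₀)/p₁} = 0.8 / 0.581 ≈ 1.3769 → capped at 1

0.656 ≤ PN ≤ 1.000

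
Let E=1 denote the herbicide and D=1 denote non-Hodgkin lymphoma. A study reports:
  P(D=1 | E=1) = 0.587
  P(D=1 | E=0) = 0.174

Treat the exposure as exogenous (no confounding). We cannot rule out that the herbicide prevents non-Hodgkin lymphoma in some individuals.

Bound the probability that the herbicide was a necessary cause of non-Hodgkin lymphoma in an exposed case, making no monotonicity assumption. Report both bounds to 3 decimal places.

0.704 ≤ PN ≤ 1.000

Let p₁ = 0.587, p₀ = 0.174.
Under exogeneity alone the bounds on PN are max{0,(p₁−p₀)/p₁} ≤ PN ≤ min{1,(1−p₀)/p₁}.
  lower = (p₁ − p₀)/p₁ = 0.413 / 0.587 ≈ 0.7036
  upper = min{1, (1 − p₀)/p₁} = 0.826 / 0.587 ≈ 1.4072 → capped at 1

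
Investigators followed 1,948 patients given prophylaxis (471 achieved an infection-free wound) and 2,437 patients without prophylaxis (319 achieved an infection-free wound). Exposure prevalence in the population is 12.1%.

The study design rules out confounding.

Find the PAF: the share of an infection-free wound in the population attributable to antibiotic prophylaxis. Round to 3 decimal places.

p₁ = P(outcome | exposed) = 471/1948 = 0.24179
p₀ = P(outcome | unexposed) = 319/2437 = 0.1309
Overall risk P(Y=1) = π·p₁ + (1−π)·p₀ = 0.121×0.24179 + 0.879×0.1309 = 0.14432.
Under exogeneity, PAF = [P(Y=1) − p₀] / P(Y=1).
PAF = (0.14432 − 0.1309) / 0.14432 ≈ 0.0930

PAF ≈ 0.093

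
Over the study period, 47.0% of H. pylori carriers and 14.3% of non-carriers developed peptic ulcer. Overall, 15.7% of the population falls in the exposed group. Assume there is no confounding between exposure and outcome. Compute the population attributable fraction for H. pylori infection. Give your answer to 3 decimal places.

PAF ≈ 0.264

p₁ = 0.47, p₀ = 0.143.
Overall risk P(Y=1) = π·p₁ + (1−π)·p₀ = 0.157×0.47 + 0.843×0.143 = 0.19434.
Under exogeneity, PAF = [P(Y=1) − p₀] / P(Y=1).
PAF = (0.19434 − 0.143) / 0.19434 ≈ 0.2642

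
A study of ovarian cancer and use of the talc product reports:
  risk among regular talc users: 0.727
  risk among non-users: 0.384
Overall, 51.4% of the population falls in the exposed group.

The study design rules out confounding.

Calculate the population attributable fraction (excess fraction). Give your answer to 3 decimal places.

PAF ≈ 0.315

Let p₁ = 0.727, p₀ = 0.384.
Overall risk P(Y=1) = π·p₁ + (1−π)·p₀ = 0.514×0.727 + 0.486×0.384 = 0.5603.
Under exogeneity, PAF = [P(Y=1) − p₀] / P(Y=1).
PAF = (0.5603 − 0.384) / 0.5603 ≈ 0.3147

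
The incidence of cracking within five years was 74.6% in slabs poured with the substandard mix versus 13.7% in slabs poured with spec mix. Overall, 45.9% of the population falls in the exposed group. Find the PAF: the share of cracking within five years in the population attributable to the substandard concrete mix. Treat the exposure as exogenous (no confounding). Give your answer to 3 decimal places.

PAF ≈ 0.671

p₁ = 0.746, p₀ = 0.137.
Overall risk P(Y=1) = π·p₁ + (1−π)·p₀ = 0.459×0.746 + 0.541×0.137 = 0.41653.
Under exogeneity, PAF = [P(Y=1) − p₀] / P(Y=1).
PAF = (0.41653 − 0.137) / 0.41653 ≈ 0.6711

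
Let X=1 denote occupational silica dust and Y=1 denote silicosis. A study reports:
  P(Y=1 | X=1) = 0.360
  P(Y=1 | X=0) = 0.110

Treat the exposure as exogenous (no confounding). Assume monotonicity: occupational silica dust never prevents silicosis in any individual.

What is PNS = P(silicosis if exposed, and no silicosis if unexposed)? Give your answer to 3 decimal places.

PNS ≈ 0.250

Let p₁ = 0.36, p₀ = 0.11.
Under exogeneity and monotonicity, PNS = p₁ − p₀.
PNS = 0.36 − 0.11 = 0.25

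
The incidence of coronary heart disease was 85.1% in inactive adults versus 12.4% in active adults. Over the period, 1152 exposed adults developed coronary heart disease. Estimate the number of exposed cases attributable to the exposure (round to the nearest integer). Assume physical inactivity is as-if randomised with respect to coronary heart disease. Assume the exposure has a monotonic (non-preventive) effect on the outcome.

about 984 cases

p₁ = 0.851, p₀ = 0.124.
PN = (p₁ − p₀)/p₁ = (0.851 − 0.124) / 0.851 ≈ 0.85429.
Attributable cases ≈ PN × (exposed cases) = 0.85429 × 1152 ≈ 984.14.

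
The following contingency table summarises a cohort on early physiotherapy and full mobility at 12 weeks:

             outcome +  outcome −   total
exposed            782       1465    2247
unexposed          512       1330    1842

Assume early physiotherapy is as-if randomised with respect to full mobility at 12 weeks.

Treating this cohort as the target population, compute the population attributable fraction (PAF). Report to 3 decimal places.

PAF ≈ 0.122

p₁ = P(outcome | exposed) = 782/2247 = 0.34802
p₀ = P(outcome | unexposed) = 512/1842 = 0.27796
Exposure prevalence π = 2247/4089 = 0.54952; overall risk P(Y=1) = 0.31646.
Under exogeneity, PAF = [P(Y=1) − p₀]/P(Y=1).
PAF = (0.31646 − 0.27796) / 0.31646 ≈ 0.1217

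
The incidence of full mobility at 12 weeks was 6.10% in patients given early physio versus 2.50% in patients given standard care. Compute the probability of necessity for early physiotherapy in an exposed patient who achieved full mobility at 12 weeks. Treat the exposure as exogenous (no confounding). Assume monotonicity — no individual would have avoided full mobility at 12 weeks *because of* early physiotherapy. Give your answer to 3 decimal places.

PN ≈ 0.590

p₁ = 0.061, p₀ = 0.025.
Under exogeneity and monotonicity, PN = (p₁ − p₀) / p₁.
PN = (0.061 − 0.025) / 0.061 = 0.036 / 0.061 ≈ 0.5902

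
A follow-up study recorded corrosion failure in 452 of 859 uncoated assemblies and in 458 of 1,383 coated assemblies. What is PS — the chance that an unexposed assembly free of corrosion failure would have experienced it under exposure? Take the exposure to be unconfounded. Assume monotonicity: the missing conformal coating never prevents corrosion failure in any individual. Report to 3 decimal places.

PS ≈ 0.292

p₁ = P(outcome | exposed) = 452/859 = 0.52619
p₀ = P(outcome | unexposed) = 458/1383 = 0.33116
Under exogeneity and monotonicity, PS = (p₁ − p₀) / (1 − p₀).
PS = (0.52619 − 0.33116) / (1 − 0.33116) = 0.19503 / 0.66884 ≈ 0.2916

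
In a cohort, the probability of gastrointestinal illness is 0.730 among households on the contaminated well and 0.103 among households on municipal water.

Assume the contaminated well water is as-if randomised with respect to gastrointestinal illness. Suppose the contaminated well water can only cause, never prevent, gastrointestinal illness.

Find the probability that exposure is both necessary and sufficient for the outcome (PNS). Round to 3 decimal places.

PNS ≈ 0.627

Let p₁ = 0.73, p₀ = 0.103.
Under exogeneity and monotonicity, PNS = p₁ − p₀.
PNS = 0.73 − 0.103 = 0.627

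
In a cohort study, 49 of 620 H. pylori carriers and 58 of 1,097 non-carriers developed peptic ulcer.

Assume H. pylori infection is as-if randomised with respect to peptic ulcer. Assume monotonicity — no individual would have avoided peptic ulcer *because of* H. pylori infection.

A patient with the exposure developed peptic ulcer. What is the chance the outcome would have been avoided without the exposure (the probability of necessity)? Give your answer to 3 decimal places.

p₁ = P(outcome | exposed) = 49/620 = 0.079032
p₀ = P(outcome | unexposed) = 58/1097 = 0.052871
Under exogeneity and monotonicity, PN = (p₁ − p₀) / p₁.
PN = (0.079032 − 0.052871) / 0.079032 = 0.026161 / 0.079032 ≈ 0.3310

PN ≈ 0.331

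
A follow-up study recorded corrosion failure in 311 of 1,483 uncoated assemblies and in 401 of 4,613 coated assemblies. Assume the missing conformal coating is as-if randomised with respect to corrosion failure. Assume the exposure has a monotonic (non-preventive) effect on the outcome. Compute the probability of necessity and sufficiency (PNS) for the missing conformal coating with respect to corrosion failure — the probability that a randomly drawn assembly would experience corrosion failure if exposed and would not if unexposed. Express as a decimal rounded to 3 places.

p₁ = P(outcome | exposed) = 311/1483 = 0.20971
p₀ = P(outcome | unexposed) = 401/4613 = 0.086928
Under exogeneity and monotonicity, PNS = p₁ − p₀.
PNS = 0.20971 − 0.086928 = 0.12278

PNS ≈ 0.123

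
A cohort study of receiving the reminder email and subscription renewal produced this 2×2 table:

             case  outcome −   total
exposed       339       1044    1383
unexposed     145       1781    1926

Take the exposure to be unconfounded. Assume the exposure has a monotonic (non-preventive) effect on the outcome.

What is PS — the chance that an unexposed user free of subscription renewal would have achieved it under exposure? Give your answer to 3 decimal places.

PS ≈ 0.184

p₁ = P(outcome | exposed) = 339/1383 = 0.24512
p₀ = P(outcome | unexposed) = 145/1926 = 0.075286
Under exogeneity and monotonicity, PS = (p₁ − p₀) / (1 − p₀).
PS = (0.24512 − 0.075286) / (1 − 0.075286) = 0.16983 / 0.92471 ≈ 0.1837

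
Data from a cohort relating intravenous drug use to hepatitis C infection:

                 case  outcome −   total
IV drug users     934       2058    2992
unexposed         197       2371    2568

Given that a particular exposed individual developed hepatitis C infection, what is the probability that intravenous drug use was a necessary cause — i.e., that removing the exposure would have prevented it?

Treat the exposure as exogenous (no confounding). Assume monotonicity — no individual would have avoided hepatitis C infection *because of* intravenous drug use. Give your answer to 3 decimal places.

p₁ = P(outcome | exposed) = 934/2992 = 0.31217
p₀ = P(outcome | unexposed) = 197/2568 = 0.076713
Under exogeneity and monotonicity, PN = (p₁ − p₀)/p₁.
PN = (0.31217 − 0.076713) / 0.31217 ≈ 0.7543

PN ≈ 0.754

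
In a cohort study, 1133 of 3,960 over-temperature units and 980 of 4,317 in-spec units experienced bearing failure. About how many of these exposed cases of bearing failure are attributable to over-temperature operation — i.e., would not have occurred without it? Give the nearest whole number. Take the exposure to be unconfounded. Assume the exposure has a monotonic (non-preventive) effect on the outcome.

p₁ = P(outcome | exposed) = 1133/3960 = 0.28611
p₀ = P(outcome | unexposed) = 980/4317 = 0.22701
PN = (p₁ − p₀)/p₁ = (0.28611 − 0.22701) / 0.28611 ≈ 0.20657.
Attributable cases ≈ PN × (exposed cases) = 0.20657 × 1133 ≈ 234.04.

about 234 cases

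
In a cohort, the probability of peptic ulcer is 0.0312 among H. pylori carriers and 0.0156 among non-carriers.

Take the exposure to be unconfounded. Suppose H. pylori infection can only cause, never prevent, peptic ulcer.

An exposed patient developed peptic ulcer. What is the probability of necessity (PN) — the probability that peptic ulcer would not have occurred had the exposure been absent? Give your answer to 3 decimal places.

PN ≈ 0.500

Let p₁ = 0.0312, p₀ = 0.0156.
Under exogeneity and monotonicity, PN = (p₁ − p₀) / p₁.
PN = (0.0312 − 0.0156) / 0.0312 = 0.0156 / 0.0312 ≈ 0.5000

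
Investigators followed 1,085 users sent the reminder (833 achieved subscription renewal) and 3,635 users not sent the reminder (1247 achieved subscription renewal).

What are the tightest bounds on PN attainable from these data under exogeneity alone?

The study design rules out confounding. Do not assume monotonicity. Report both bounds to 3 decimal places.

p₁ = P(outcome | exposed) = 833/1085 = 0.76774
p₀ = P(outcome | unexposed) = 1247/3635 = 0.34305
Under exogeneity alone the bounds on PN are max{0,(p₁−p₀)/p₁} ≤ PN ≤ min{1,(1−p₀)/p₁}.
  lower = (p₁ − p₀)/p₁ = 0.42469 / 0.76774 ≈ 0.5532
  upper = min{1, (1 − p₀)/p₁} = 0.65695 / 0.76774 ≈ 0.8557

0.553 ≤ PN ≤ 0.856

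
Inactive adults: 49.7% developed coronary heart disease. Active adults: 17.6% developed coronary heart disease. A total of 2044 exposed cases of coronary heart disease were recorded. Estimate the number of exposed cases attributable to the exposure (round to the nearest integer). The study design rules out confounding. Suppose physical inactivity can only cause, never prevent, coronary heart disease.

p₁ = 0.497, p₀ = 0.176.
PN = (p₁ − p₀)/p₁ = (0.497 − 0.176) / 0.497 ≈ 0.64588.
Attributable cases ≈ PN × (exposed cases) = 0.64588 × 2044 ≈ 1320.17.

about 1320 cases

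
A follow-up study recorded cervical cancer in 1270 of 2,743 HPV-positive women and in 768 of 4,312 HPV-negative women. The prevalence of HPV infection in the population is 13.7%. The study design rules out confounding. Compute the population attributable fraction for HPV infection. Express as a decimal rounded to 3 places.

p₁ = P(outcome | exposed) = 1270/2743 = 0.463
p₀ = P(outcome | unexposed) = 768/4312 = 0.17811
Overall risk P(Y=1) = π·p₁ + (1−π)·p₀ = 0.137×0.463 + 0.863×0.17811 = 0.21714.
Under exogeneity, PAF = [P(Y=1) − p₀] / P(Y=1).
PAF = (0.21714 − 0.17811) / 0.21714 ≈ 0.1797

PAF ≈ 0.180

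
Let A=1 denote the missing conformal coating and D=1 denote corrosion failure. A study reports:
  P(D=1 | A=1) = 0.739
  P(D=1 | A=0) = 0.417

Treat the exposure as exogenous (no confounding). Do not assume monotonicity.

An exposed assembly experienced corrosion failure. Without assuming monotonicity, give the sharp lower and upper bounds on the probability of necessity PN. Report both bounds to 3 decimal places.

Let p₁ = 0.739, p₀ = 0.417.
Under exogeneity alone the bounds on PN are max{0,(p₁−p₀)/p₁} ≤ PN ≤ min{1,(1−p₀)/p₁}.
  lower = (p₁ − p₀)/p₁ = 0.322 / 0.739 ≈ 0.4357
  upper = min{1, (1 − p₀)/p₁} = 0.583 / 0.739 ≈ 0.7889

0.436 ≤ PN ≤ 0.789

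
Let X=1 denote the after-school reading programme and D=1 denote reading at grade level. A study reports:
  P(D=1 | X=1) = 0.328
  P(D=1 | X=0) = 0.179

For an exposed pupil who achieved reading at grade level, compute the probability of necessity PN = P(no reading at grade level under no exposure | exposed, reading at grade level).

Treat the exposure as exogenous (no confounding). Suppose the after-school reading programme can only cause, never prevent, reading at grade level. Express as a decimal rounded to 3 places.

Let p₁ = 0.328, p₀ = 0.179.
Under exogeneity and monotonicity, PN = (p₁ − p₀) / p₁.
PN = (0.328 − 0.179) / 0.328 = 0.149 / 0.328 ≈ 0.4543

PN ≈ 0.454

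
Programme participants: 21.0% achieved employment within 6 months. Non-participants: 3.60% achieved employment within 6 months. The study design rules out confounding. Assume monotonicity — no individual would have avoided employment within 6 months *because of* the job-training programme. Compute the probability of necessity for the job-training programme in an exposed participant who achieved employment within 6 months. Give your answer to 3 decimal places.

p₁ = 0.21, p₀ = 0.036.
Under exogeneity and monotonicity, PN = (p₁ − p₀) / p₁.
PN = (0.21 − 0.036) / 0.21 = 0.174 / 0.21 ≈ 0.8286

PN ≈ 0.829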